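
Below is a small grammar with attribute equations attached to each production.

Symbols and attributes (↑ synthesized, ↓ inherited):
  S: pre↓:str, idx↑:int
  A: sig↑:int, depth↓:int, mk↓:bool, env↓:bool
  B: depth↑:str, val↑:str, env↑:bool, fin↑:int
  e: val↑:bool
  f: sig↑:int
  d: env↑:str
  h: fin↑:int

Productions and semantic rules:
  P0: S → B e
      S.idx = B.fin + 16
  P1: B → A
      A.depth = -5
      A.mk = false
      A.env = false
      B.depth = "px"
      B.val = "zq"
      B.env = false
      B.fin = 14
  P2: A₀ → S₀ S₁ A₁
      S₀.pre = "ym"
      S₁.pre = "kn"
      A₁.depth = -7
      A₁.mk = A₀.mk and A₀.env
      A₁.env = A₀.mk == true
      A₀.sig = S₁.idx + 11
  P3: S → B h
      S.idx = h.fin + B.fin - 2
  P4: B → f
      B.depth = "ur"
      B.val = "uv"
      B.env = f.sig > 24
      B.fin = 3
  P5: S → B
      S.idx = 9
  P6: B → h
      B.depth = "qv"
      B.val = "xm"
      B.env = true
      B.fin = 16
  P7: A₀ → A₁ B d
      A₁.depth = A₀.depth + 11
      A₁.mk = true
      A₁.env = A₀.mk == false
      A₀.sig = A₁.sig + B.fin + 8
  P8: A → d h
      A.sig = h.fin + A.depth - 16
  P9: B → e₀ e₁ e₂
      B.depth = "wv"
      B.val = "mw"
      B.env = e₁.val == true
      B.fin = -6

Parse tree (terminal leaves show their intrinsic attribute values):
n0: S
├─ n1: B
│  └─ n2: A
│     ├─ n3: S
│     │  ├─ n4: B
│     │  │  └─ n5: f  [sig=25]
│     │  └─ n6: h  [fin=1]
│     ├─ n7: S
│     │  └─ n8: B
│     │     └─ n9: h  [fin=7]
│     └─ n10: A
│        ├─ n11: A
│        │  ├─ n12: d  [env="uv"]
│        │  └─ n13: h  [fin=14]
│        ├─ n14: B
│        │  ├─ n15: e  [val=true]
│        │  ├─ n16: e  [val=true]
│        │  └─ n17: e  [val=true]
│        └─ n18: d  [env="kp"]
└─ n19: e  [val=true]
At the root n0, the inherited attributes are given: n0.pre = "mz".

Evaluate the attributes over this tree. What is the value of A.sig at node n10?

1. n0.pre = "mz"  [given at root]
2. n2.depth = -5  [-5]
3. n2.mk = false  [false]
4. n2.env = false  [false]
5. n3.pre = "ym"  ["ym"]
6. n5.sig = 25  [terminal]
7. n4.depth = "ur"  ["ur"]
8. n4.val = "uv"  ["uv"]
9. n4.env = true  [f.sig > 24]
10. n4.fin = 3  [3]
11. n6.fin = 1  [terminal]
12. n3.idx = 2  [h.fin + B.fin - 2]
13. n7.pre = "kn"  ["kn"]
14. n9.fin = 7  [terminal]
15. n8.depth = "qv"  ["qv"]
16. n8.val = "xm"  ["xm"]
17. n8.env = true  [true]
18. n8.fin = 16  [16]
19. n7.idx = 9  [9]
20. n10.depth = -7  [-7]
21. n10.mk = false  [A₀.mk and A₀.env]
22. n10.env = false  [A₀.mk == true]
23. n11.depth = 4  [A₀.depth + 11]
24. n11.mk = true  [true]
25. n11.env = true  [A₀.mk == false]
26. n12.env = "uv"  [terminal]
27. n13.fin = 14  [terminal]
28. n11.sig = 2  [h.fin + A.depth - 16]
29. n15.val = true  [terminal]
30. n16.val = true  [terminal]
31. n17.val = true  [terminal]
32. n14.depth = "wv"  ["wv"]
33. n14.val = "mw"  ["mw"]
34. n14.env = true  [e₁.val == true]
35. n14.fin = -6  [-6]
36. n18.env = "kp"  [terminal]
37. n10.sig = 4  [A₁.sig + B.fin + 8]
38. n2.sig = 20  [S₁.idx + 11]
39. n1.depth = "px"  ["px"]
40. n1.val = "zq"  ["zq"]
41. n1.env = false  [false]
42. n1.fin = 14  [14]
43. n19.val = true  [terminal]
44. n0.idx = 30  [B.fin + 16]

4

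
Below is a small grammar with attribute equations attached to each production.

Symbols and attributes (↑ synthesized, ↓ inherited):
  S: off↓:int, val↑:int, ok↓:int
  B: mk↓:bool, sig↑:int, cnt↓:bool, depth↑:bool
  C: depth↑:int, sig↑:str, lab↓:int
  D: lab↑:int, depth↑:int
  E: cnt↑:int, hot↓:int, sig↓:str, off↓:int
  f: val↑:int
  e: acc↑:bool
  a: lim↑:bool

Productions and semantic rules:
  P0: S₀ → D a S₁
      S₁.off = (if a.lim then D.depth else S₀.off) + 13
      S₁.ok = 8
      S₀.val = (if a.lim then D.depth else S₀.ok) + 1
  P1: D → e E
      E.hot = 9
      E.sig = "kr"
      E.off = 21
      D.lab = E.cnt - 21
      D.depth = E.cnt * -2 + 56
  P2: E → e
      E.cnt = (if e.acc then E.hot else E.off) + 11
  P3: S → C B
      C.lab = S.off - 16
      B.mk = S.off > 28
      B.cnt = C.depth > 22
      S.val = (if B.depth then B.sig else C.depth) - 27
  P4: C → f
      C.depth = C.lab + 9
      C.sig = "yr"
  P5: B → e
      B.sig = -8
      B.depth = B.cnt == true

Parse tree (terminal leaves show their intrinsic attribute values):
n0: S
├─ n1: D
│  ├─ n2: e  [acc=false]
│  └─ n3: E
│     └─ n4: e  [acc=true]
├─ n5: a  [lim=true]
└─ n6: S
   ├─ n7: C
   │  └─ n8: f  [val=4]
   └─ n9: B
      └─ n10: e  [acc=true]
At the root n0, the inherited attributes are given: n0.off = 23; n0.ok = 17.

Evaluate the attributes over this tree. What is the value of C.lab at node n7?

1. n0.off = 23  [given at root]
2. n0.ok = 17  [given at root]
3. n2.acc = false  [terminal]
4. n3.hot = 9  [9]
5. n3.sig = "kr"  ["kr"]
6. n3.off = 21  [21]
7. n4.acc = true  [terminal]
8. n3.cnt = 20  [(if e.acc then E.hot else E.off) + 11]
9. n1.lab = -1  [E.cnt - 21]
10. n1.depth = 16  [E.cnt * -2 + 56]
11. n5.lim = true  [terminal]
12. n6.off = 29  [(if a.lim then D.depth else S₀.off) + 13]
13. n6.ok = 8  [8]
14. n7.lab = 13  [S.off - 16]
15. n8.val = 4  [terminal]
16. n7.depth = 22  [C.lab + 9]
17. n7.sig = "yr"  ["yr"]
18. n9.mk = true  [S.off > 28]
19. n9.cnt = false  [C.depth > 22]
20. n10.acc = true  [terminal]
21. n9.sig = -8  [-8]
22. n9.depth = false  [B.cnt == true]
23. n6.val = -5  [(if B.depth then B.sig else C.depth) - 27]
24. n0.val = 17  [(if a.lim then D.depth else S₀.ok) + 1]

13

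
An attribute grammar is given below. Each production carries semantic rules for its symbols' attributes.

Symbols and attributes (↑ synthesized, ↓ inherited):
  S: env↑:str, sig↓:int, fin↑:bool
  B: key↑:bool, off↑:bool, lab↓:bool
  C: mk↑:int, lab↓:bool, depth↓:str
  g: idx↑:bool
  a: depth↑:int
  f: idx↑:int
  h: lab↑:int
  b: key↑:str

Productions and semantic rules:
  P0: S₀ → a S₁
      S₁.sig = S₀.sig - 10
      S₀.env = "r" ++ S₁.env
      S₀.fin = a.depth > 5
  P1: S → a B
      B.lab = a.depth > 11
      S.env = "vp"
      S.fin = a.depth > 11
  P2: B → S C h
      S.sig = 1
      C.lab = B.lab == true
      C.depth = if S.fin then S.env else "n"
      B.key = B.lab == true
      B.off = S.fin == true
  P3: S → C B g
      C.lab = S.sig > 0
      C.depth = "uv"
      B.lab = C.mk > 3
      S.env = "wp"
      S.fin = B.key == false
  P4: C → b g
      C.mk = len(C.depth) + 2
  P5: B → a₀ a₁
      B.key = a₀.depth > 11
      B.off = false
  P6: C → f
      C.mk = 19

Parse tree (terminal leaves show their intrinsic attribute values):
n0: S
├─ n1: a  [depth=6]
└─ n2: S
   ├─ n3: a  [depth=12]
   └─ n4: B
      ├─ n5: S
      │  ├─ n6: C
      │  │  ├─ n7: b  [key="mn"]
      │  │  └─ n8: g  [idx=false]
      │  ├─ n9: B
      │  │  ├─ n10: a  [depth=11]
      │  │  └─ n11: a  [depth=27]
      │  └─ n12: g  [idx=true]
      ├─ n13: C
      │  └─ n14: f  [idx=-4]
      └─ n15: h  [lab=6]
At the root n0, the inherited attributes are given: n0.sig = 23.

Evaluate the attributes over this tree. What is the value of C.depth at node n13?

1. n0.sig = 23  [given at root]
2. n1.depth = 6  [terminal]
3. n2.sig = 13  [S₀.sig - 10]
4. n3.depth = 12  [terminal]
5. n4.lab = true  [a.depth > 11]
6. n5.sig = 1  [1]
7. n6.lab = true  [S.sig > 0]
8. n6.depth = "uv"  ["uv"]
9. n7.key = "mn"  [terminal]
10. n8.idx = false  [terminal]
11. n6.mk = 4  [len(C.depth) + 2]
12. n9.lab = true  [C.mk > 3]
13. n10.depth = 11  [terminal]
14. n11.depth = 27  [terminal]
15. n9.key = false  [a₀.depth > 11]
16. n9.off = false  [false]
17. n12.idx = true  [terminal]
18. n5.env = "wp"  ["wp"]
19. n5.fin = true  [B.key == false]
20. n13.lab = true  [B.lab == true]
21. n13.depth = "wp"  [if S.fin then S.env else "n"]
22. n14.idx = -4  [terminal]
23. n13.mk = 19  [19]
24. n15.lab = 6  [terminal]
25. n4.key = true  [B.lab == true]
26. n4.off = true  [S.fin == true]
27. n2.env = "vp"  ["vp"]
28. n2.fin = true  [a.depth > 11]
29. n0.env = "rvp"  ["r" ++ S₁.env]
30. n0.fin = true  [a.depth > 5]

"wp"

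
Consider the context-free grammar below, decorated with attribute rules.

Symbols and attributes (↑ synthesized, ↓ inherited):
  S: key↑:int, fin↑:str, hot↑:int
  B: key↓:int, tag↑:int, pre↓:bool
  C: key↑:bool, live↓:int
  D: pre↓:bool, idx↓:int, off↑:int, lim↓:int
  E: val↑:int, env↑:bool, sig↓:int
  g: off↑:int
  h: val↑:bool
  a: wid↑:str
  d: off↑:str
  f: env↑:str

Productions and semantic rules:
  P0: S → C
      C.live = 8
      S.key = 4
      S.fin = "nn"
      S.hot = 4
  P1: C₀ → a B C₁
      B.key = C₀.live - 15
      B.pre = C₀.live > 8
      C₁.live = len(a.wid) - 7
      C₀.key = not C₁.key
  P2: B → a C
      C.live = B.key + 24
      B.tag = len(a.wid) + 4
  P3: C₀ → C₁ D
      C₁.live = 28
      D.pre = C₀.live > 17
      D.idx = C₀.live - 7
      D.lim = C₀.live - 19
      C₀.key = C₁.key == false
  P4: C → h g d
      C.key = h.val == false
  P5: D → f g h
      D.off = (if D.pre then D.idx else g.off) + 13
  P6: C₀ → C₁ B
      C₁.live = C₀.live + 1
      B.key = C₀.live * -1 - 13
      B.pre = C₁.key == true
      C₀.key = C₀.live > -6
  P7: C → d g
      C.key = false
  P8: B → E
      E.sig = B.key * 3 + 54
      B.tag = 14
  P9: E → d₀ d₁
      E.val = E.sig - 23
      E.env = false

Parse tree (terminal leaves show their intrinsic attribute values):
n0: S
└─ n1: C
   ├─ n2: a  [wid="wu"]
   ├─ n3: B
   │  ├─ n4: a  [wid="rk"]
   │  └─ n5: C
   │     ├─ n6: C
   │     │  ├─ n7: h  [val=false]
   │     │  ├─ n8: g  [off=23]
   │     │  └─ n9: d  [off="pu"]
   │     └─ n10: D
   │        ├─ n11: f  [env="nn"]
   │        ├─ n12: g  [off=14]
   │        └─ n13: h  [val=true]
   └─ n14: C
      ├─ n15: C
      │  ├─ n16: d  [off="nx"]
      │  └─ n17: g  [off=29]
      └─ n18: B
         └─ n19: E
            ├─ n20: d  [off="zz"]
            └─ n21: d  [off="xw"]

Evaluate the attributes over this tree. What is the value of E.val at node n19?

7

1. n1.live = 8  [8]
2. n2.wid = "wu"  [terminal]
3. n3.key = -7  [C₀.live - 15]
4. n3.pre = false  [C₀.live > 8]
5. n4.wid = "rk"  [terminal]
6. n5.live = 17  [B.key + 24]
7. n6.live = 28  [28]
8. n7.val = false  [terminal]
9. n8.off = 23  [terminal]
10. n9.off = "pu"  [terminal]
11. n6.key = true  [h.val == false]
12. n10.pre = false  [C₀.live > 17]
13. n10.idx = 10  [C₀.live - 7]
14. n10.lim = -2  [C₀.live - 19]
15. n11.env = "nn"  [terminal]
16. n12.off = 14  [terminal]
17. n13.val = true  [terminal]
18. n10.off = 27  [(if D.pre then D.idx else g.off) + 13]
19. n5.key = false  [C₁.key == false]
20. n3.tag = 6  [len(a.wid) + 4]
21. n14.live = -5  [len(a.wid) - 7]
22. n15.live = -4  [C₀.live + 1]
23. n16.off = "nx"  [terminal]
24. n17.off = 29  [terminal]
25. n15.key = false  [false]
26. n18.key = -8  [C₀.live * -1 - 13]
27. n18.pre = false  [C₁.key == true]
28. n19.sig = 30  [B.key * 3 + 54]
29. n20.off = "zz"  [terminal]
30. n21.off = "xw"  [terminal]
31. n19.val = 7  [E.sig - 23]
32. n19.env = false  [false]
33. n18.tag = 14  [14]
34. n14.key = true  [C₀.live > -6]
35. n1.key = false  [not C₁.key]
36. n0.key = 4  [4]
37. n0.fin = "nn"  ["nn"]
38. n0.hot = 4  [4]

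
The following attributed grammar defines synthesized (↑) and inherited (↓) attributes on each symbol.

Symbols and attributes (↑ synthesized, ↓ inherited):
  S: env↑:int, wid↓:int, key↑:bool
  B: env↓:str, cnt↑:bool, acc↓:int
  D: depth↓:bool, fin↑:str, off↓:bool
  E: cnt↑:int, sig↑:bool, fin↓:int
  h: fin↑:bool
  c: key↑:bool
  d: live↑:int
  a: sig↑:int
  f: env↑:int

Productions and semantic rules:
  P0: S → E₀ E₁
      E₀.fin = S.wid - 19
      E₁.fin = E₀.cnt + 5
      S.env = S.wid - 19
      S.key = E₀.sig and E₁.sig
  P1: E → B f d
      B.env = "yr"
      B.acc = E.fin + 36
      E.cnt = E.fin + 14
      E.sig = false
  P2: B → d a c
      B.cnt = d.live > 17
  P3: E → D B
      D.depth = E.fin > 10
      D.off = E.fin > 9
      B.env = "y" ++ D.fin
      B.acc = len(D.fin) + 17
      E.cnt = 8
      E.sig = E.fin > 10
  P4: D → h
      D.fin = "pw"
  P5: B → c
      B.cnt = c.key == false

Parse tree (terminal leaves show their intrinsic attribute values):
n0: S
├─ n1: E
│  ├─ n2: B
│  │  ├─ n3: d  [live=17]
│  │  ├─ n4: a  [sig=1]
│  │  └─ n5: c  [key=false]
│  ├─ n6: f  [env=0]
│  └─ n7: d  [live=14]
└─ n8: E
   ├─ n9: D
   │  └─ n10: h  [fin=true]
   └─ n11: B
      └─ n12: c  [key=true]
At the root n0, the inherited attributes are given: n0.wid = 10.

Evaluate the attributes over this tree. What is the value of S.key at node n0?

false

1. n0.wid = 10  [given at root]
2. n1.fin = -9  [S.wid - 19]
3. n2.env = "yr"  ["yr"]
4. n2.acc = 27  [E.fin + 36]
5. n3.live = 17  [terminal]
6. n4.sig = 1  [terminal]
7. n5.key = false  [terminal]
8. n2.cnt = false  [d.live > 17]
9. n6.env = 0  [terminal]
10. n7.live = 14  [terminal]
11. n1.cnt = 5  [E.fin + 14]
12. n1.sig = false  [false]
13. n8.fin = 10  [E₀.cnt + 5]
14. n9.depth = false  [E.fin > 10]
15. n9.off = true  [E.fin > 9]
16. n10.fin = true  [terminal]
17. n9.fin = "pw"  ["pw"]
18. n11.env = "ypw"  ["y" ++ D.fin]
19. n11.acc = 19  [len(D.fin) + 17]
20. n12.key = true  [terminal]
21. n11.cnt = false  [c.key == false]
22. n8.cnt = 8  [8]
23. n8.sig = false  [E.fin > 10]
24. n0.env = -9  [S.wid - 19]
25. n0.key = false  [E₀.sig and E₁.sig]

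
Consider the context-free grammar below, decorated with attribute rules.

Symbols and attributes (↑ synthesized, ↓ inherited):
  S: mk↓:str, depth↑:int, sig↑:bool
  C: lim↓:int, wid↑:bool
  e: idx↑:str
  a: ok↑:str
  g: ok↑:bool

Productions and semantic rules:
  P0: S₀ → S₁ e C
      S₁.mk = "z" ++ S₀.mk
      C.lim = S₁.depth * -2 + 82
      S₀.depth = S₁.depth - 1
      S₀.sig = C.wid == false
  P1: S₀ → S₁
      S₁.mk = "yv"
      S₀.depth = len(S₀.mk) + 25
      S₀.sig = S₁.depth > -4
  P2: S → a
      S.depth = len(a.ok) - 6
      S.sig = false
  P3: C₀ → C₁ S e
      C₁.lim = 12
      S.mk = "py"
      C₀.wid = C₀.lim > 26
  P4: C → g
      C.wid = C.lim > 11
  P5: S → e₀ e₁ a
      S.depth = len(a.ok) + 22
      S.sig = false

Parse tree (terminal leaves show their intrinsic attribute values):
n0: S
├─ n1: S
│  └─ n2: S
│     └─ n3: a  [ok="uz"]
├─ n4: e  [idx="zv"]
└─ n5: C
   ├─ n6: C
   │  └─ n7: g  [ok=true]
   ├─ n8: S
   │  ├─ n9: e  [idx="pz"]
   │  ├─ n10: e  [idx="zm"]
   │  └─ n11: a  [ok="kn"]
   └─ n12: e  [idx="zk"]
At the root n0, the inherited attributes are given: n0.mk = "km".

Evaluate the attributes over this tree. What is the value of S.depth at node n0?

27

1. n0.mk = "km"  [given at root]
2. n1.mk = "zkm"  ["z" ++ S₀.mk]
3. n2.mk = "yv"  ["yv"]
4. n3.ok = "uz"  [terminal]
5. n2.depth = -4  [len(a.ok) - 6]
6. n2.sig = false  [false]
7. n1.depth = 28  [len(S₀.mk) + 25]
8. n1.sig = false  [S₁.depth > -4]
9. n4.idx = "zv"  [terminal]
10. n5.lim = 26  [S₁.depth * -2 + 82]
11. n6.lim = 12  [12]
12. n7.ok = true  [terminal]
13. n6.wid = true  [C.lim > 11]
14. n8.mk = "py"  ["py"]
15. n9.idx = "pz"  [terminal]
16. n10.idx = "zm"  [terminal]
17. n11.ok = "kn"  [terminal]
18. n8.depth = 24  [len(a.ok) + 22]
19. n8.sig = false  [false]
20. n12.idx = "zk"  [terminal]
21. n5.wid = false  [C₀.lim > 26]
22. n0.depth = 27  [S₁.depth - 1]
23. n0.sig = true  [C.wid == false]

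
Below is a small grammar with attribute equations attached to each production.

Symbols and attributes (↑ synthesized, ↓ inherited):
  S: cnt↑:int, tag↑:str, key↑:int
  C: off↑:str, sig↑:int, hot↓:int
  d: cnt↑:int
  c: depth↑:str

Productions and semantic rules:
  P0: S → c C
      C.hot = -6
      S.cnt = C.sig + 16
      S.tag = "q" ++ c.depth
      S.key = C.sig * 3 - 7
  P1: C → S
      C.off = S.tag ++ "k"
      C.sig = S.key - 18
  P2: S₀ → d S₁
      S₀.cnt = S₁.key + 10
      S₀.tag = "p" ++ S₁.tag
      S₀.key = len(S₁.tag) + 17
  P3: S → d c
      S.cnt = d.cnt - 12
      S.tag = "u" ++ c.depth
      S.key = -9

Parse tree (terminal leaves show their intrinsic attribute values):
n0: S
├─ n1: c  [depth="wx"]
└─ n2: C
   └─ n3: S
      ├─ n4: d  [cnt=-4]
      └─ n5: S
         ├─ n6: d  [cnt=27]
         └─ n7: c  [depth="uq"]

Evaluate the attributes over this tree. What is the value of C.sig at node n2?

2

1. n1.depth = "wx"  [terminal]
2. n2.hot = -6  [-6]
3. n4.cnt = -4  [terminal]
4. n6.cnt = 27  [terminal]
5. n7.depth = "uq"  [terminal]
6. n5.cnt = 15  [d.cnt - 12]
7. n5.tag = "uuq"  ["u" ++ c.depth]
8. n5.key = -9  [-9]
9. n3.cnt = 1  [S₁.key + 10]
10. n3.tag = "puuq"  ["p" ++ S₁.tag]
11. n3.key = 20  [len(S₁.tag) + 17]
12. n2.off = "puuqk"  [S.tag ++ "k"]
13. n2.sig = 2  [S.key - 18]
14. n0.cnt = 18  [C.sig + 16]
15. n0.tag = "qwx"  ["q" ++ c.depth]
16. n0.key = -1  [C.sig * 3 - 7]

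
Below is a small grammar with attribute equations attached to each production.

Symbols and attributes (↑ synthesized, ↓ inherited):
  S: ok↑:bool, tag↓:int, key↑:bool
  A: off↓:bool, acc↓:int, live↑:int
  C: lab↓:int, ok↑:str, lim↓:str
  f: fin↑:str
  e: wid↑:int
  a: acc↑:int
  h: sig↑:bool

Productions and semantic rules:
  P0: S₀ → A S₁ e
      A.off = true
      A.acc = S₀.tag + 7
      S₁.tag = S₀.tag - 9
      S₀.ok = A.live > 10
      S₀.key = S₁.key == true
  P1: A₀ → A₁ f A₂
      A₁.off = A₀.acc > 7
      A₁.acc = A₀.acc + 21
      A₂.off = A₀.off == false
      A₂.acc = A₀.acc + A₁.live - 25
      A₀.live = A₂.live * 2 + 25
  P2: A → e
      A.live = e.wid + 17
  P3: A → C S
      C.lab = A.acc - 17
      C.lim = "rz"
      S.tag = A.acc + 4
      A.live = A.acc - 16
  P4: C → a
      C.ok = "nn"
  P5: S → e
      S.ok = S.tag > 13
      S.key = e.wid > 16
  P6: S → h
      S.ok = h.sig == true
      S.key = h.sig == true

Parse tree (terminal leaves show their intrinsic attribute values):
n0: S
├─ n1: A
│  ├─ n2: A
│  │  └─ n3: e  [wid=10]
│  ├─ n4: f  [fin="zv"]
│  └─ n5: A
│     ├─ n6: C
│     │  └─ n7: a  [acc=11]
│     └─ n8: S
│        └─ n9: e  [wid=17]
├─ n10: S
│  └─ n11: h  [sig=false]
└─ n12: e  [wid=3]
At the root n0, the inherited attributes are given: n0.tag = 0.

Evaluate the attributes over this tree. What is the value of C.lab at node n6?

1. n0.tag = 0  [given at root]
2. n1.off = true  [true]
3. n1.acc = 7  [S₀.tag + 7]
4. n2.off = false  [A₀.acc > 7]
5. n2.acc = 28  [A₀.acc + 21]
6. n3.wid = 10  [terminal]
7. n2.live = 27  [e.wid + 17]
8. n4.fin = "zv"  [terminal]
9. n5.off = false  [A₀.off == false]
10. n5.acc = 9  [A₀.acc + A₁.live - 25]
11. n6.lab = -8  [A.acc - 17]
12. n6.lim = "rz"  ["rz"]
13. n7.acc = 11  [terminal]
14. n6.ok = "nn"  ["nn"]
15. n8.tag = 13  [A.acc + 4]
16. n9.wid = 17  [terminal]
17. n8.ok = false  [S.tag > 13]
18. n8.key = true  [e.wid > 16]
19. n5.live = -7  [A.acc - 16]
20. n1.live = 11  [A₂.live * 2 + 25]
21. n10.tag = -9  [S₀.tag - 9]
22. n11.sig = false  [terminal]
23. n10.ok = false  [h.sig == true]
24. n10.key = false  [h.sig == true]
25. n12.wid = 3  [terminal]
26. n0.ok = true  [A.live > 10]
27. n0.key = false  [S₁.key == true]

-8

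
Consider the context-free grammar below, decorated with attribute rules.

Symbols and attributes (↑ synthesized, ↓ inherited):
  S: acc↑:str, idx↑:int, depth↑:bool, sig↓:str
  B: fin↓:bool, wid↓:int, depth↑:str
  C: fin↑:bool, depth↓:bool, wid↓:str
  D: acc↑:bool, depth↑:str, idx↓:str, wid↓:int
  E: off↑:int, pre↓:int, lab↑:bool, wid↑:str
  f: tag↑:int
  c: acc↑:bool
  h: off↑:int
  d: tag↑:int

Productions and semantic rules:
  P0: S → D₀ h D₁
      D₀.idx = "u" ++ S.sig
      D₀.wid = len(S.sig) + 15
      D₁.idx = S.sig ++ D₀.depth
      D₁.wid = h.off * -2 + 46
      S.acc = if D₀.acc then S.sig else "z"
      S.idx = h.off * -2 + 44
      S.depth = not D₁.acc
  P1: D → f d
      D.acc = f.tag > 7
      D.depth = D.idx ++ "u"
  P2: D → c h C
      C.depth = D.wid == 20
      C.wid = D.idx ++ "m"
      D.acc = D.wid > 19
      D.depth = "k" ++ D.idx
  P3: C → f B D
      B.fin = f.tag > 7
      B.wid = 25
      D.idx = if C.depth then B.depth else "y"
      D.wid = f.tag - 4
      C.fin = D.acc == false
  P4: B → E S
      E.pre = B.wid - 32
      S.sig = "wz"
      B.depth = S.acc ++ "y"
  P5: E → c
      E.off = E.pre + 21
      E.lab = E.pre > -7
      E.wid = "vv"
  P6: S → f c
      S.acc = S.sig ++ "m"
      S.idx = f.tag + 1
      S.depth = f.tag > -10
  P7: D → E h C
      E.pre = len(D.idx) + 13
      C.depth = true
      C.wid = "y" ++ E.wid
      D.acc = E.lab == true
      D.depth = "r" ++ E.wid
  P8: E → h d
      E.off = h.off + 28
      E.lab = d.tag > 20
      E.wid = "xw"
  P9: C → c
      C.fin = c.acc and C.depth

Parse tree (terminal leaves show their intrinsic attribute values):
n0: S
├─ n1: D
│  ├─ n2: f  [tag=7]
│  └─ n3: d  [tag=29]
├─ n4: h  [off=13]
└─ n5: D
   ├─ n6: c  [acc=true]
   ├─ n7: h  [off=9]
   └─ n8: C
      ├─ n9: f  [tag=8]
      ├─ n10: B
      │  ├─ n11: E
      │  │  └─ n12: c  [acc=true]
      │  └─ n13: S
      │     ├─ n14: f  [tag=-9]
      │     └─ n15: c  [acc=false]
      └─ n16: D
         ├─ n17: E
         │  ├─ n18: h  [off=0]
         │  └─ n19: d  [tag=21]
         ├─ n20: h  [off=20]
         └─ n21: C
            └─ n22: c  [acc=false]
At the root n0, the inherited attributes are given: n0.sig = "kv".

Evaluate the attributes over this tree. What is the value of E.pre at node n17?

1. n0.sig = "kv"  [given at root]
2. n1.idx = "ukv"  ["u" ++ S.sig]
3. n1.wid = 17  [len(S.sig) + 15]
4. n2.tag = 7  [terminal]
5. n3.tag = 29  [terminal]
6. n1.acc = false  [f.tag > 7]
7. n1.depth = "ukvu"  [D.idx ++ "u"]
8. n4.off = 13  [terminal]
9. n5.idx = "kvukvu"  [S.sig ++ D₀.depth]
10. n5.wid = 20  [h.off * -2 + 46]
11. n6.acc = true  [terminal]
12. n7.off = 9  [terminal]
13. n8.depth = true  [D.wid == 20]
14. n8.wid = "kvukvum"  [D.idx ++ "m"]
15. n9.tag = 8  [terminal]
16. n10.fin = true  [f.tag > 7]
17. n10.wid = 25  [25]
18. n11.pre = -7  [B.wid - 32]
19. n12.acc = true  [terminal]
20. n11.off = 14  [E.pre + 21]
21. n11.lab = false  [E.pre > -7]
22. n11.wid = "vv"  ["vv"]
23. n13.sig = "wz"  ["wz"]
24. n14.tag = -9  [terminal]
25. n15.acc = false  [terminal]
26. n13.acc = "wzm"  [S.sig ++ "m"]
27. n13.idx = -8  [f.tag + 1]
28. n13.depth = true  [f.tag > -10]
29. n10.depth = "wzmy"  [S.acc ++ "y"]
30. n16.idx = "wzmy"  [if C.depth then B.depth else "y"]
31. n16.wid = 4  [f.tag - 4]
32. n17.pre = 17  [len(D.idx) + 13]
33. n18.off = 0  [terminal]
34. n19.tag = 21  [terminal]
35. n17.off = 28  [h.off + 28]
36. n17.lab = true  [d.tag > 20]
37. n17.wid = "xw"  ["xw"]
38. n20.off = 20  [terminal]
39. n21.depth = true  [true]
40. n21.wid = "yxw"  ["y" ++ E.wid]
41. n22.acc = false  [terminal]
42. n21.fin = false  [c.acc and C.depth]
43. n16.acc = true  [E.lab == true]
44. n16.depth = "rxw"  ["r" ++ E.wid]
45. n8.fin = false  [D.acc == false]
46. n5.acc = true  [D.wid > 19]
47. n5.depth = "kkvukvu"  ["k" ++ D.idx]
48. n0.acc = "z"  [if D₀.acc then S.sig else "z"]
49. n0.idx = 18  [h.off * -2 + 44]
50. n0.depth = false  [not D₁.acc]

17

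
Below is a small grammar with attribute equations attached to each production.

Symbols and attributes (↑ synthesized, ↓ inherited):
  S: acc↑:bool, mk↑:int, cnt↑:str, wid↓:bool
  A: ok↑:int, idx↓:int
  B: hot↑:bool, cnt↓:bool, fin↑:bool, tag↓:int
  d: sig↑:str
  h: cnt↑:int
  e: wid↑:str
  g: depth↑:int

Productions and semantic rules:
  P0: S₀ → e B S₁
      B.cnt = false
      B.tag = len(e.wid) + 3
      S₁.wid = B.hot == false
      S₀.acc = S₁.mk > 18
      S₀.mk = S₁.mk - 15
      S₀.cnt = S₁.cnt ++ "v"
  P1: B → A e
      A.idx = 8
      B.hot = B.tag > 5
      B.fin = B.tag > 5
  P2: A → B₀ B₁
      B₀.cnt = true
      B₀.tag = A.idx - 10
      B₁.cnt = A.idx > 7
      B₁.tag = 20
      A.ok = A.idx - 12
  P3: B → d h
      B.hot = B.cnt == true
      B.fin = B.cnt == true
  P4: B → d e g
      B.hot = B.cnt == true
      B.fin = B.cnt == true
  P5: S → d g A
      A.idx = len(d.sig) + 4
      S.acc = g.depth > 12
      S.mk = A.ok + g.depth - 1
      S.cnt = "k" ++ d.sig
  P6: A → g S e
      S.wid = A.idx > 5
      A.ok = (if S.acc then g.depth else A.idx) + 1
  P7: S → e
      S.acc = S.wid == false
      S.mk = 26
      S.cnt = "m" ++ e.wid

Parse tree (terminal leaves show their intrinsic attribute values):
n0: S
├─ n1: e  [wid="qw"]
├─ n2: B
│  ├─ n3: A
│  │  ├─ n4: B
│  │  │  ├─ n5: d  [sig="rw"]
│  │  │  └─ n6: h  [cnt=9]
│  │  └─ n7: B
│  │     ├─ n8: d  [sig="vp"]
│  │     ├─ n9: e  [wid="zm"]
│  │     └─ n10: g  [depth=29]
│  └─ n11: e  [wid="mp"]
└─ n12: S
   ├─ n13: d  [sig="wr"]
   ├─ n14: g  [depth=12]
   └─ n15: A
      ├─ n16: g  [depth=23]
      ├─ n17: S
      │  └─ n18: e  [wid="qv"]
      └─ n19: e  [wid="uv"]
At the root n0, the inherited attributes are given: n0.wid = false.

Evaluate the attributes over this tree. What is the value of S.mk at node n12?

1. n0.wid = false  [given at root]
2. n1.wid = "qw"  [terminal]
3. n2.cnt = false  [false]
4. n2.tag = 5  [len(e.wid) + 3]
5. n3.idx = 8  [8]
6. n4.cnt = true  [true]
7. n4.tag = -2  [A.idx - 10]
8. n5.sig = "rw"  [terminal]
9. n6.cnt = 9  [terminal]
10. n4.hot = true  [B.cnt == true]
11. n4.fin = true  [B.cnt == true]
12. n7.cnt = true  [A.idx > 7]
13. n7.tag = 20  [20]
14. n8.sig = "vp"  [terminal]
15. n9.wid = "zm"  [terminal]
16. n10.depth = 29  [terminal]
17. n7.hot = true  [B.cnt == true]
18. n7.fin = true  [B.cnt == true]
19. n3.ok = -4  [A.idx - 12]
20. n11.wid = "mp"  [terminal]
21. n2.hot = false  [B.tag > 5]
22. n2.fin = false  [B.tag > 5]
23. n12.wid = true  [B.hot == false]
24. n13.sig = "wr"  [terminal]
25. n14.depth = 12  [terminal]
26. n15.idx = 6  [len(d.sig) + 4]
27. n16.depth = 23  [terminal]
28. n17.wid = true  [A.idx > 5]
29. n18.wid = "qv"  [terminal]
30. n17.acc = false  [S.wid == false]
31. n17.mk = 26  [26]
32. n17.cnt = "mqv"  ["m" ++ e.wid]
33. n19.wid = "uv"  [terminal]
34. n15.ok = 7  [(if S.acc then g.depth else A.idx) + 1]
35. n12.acc = false  [g.depth > 12]
36. n12.mk = 18  [A.ok + g.depth - 1]
37. n12.cnt = "kwr"  ["k" ++ d.sig]
38. n0.acc = false  [S₁.mk > 18]
39. n0.mk = 3  [S₁.mk - 15]
40. n0.cnt = "kwrv"  [S₁.cnt ++ "v"]

18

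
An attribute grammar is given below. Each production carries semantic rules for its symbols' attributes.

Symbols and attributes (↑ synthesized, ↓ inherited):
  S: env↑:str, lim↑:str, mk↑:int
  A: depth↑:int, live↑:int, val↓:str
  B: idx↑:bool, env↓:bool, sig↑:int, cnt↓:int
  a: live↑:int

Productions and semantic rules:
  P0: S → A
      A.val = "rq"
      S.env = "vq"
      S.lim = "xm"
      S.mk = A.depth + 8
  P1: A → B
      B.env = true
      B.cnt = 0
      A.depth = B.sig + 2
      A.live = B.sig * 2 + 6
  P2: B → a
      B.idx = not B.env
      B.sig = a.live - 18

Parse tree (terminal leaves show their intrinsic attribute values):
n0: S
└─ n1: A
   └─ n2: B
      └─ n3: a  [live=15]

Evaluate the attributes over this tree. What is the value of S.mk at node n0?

1. n1.val = "rq"  ["rq"]
2. n2.env = true  [true]
3. n2.cnt = 0  [0]
4. n3.live = 15  [terminal]
5. n2.idx = false  [not B.env]
6. n2.sig = -3  [a.live - 18]
7. n1.depth = -1  [B.sig + 2]
8. n1.live = 0  [B.sig * 2 + 6]
9. n0.env = "vq"  ["vq"]
10. n0.lim = "xm"  ["xm"]
11. n0.mk = 7  [A.depth + 8]

7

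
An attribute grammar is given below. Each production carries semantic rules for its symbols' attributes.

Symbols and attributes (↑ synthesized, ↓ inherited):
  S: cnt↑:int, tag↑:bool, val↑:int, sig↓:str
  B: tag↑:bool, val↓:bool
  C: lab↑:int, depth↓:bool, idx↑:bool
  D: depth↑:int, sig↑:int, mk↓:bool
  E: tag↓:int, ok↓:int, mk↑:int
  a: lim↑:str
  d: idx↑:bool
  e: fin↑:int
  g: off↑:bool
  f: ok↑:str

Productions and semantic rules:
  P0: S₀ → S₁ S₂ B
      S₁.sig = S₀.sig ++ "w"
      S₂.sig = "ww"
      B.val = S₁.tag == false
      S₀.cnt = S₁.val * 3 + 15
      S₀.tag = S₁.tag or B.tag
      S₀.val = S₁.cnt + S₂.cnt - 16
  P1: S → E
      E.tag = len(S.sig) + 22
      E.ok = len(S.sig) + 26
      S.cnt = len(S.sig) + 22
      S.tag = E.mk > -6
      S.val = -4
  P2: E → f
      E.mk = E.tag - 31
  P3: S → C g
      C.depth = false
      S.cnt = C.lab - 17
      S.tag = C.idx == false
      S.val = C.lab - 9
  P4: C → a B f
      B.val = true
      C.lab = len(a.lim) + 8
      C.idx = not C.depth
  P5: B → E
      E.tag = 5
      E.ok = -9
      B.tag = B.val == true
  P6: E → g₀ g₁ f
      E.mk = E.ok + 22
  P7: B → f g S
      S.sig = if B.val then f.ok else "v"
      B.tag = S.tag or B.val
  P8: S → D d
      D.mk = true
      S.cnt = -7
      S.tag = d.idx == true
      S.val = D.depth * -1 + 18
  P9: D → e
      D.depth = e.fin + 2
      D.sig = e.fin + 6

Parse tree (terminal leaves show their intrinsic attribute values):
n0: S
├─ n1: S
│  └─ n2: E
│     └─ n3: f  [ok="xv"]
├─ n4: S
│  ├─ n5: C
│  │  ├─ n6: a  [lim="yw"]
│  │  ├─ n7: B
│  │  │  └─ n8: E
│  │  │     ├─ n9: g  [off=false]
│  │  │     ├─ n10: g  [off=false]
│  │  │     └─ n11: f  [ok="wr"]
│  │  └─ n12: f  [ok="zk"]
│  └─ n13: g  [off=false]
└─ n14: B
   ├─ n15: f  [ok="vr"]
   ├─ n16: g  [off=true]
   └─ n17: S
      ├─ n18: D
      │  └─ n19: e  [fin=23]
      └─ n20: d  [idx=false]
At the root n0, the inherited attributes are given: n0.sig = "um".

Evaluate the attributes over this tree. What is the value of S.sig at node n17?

1. n0.sig = "um"  [given at root]
2. n1.sig = "umw"  [S₀.sig ++ "w"]
3. n2.tag = 25  [len(S.sig) + 22]
4. n2.ok = 29  [len(S.sig) + 26]
5. n3.ok = "xv"  [terminal]
6. n2.mk = -6  [E.tag - 31]
7. n1.cnt = 25  [len(S.sig) + 22]
8. n1.tag = false  [E.mk > -6]
9. n1.val = -4  [-4]
10. n4.sig = "ww"  ["ww"]
11. n5.depth = false  [false]
12. n6.lim = "yw"  [terminal]
13. n7.val = true  [true]
14. n8.tag = 5  [5]
15. n8.ok = -9  [-9]
16. n9.off = false  [terminal]
17. n10.off = false  [terminal]
18. n11.ok = "wr"  [terminal]
19. n8.mk = 13  [E.ok + 22]
20. n7.tag = true  [B.val == true]
21. n12.ok = "zk"  [terminal]
22. n5.lab = 10  [len(a.lim) + 8]
23. n5.idx = true  [not C.depth]
24. n13.off = false  [terminal]
25. n4.cnt = -7  [C.lab - 17]
26. n4.tag = false  [C.idx == false]
27. n4.val = 1  [C.lab - 9]
28. n14.val = true  [S₁.tag == false]
29. n15.ok = "vr"  [terminal]
30. n16.off = true  [terminal]
31. n17.sig = "vr"  [if B.val then f.ok else "v"]
32. n18.mk = true  [true]
33. n19.fin = 23  [terminal]
34. n18.depth = 25  [e.fin + 2]
35. n18.sig = 29  [e.fin + 6]
36. n20.idx = false  [terminal]
37. n17.cnt = -7  [-7]
38. n17.tag = false  [d.idx == true]
39. n17.val = -7  [D.depth * -1 + 18]
40. n14.tag = true  [S.tag or B.val]
41. n0.cnt = 3  [S₁.val * 3 + 15]
42. n0.tag = true  [S₁.tag or B.tag]
43. n0.val = 2  [S₁.cnt + S₂.cnt - 16]

"vr"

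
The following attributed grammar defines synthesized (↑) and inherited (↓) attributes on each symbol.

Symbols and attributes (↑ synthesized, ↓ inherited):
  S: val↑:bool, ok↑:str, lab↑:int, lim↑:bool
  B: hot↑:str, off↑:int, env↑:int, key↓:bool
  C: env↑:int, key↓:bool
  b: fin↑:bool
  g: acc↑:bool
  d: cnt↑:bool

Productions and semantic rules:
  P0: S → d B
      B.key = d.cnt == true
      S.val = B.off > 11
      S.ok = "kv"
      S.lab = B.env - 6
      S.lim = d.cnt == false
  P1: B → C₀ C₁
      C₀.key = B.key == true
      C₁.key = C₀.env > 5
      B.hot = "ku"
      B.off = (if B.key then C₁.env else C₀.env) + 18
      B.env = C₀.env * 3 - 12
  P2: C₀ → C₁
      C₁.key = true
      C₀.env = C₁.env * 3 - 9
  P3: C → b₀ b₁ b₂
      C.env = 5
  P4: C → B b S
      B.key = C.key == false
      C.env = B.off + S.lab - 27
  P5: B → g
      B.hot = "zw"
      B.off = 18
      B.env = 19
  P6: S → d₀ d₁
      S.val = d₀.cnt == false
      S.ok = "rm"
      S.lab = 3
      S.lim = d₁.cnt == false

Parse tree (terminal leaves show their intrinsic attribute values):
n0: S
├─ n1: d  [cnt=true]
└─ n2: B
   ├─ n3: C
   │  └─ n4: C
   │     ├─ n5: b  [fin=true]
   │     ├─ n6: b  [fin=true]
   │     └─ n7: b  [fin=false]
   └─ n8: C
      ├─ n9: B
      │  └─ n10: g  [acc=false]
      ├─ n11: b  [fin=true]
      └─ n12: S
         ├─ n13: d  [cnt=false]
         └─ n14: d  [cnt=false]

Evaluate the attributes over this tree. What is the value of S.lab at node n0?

1. n1.cnt = true  [terminal]
2. n2.key = true  [d.cnt == true]
3. n3.key = true  [B.key == true]
4. n4.key = true  [true]
5. n5.fin = true  [terminal]
6. n6.fin = true  [terminal]
7. n7.fin = false  [terminal]
8. n4.env = 5  [5]
9. n3.env = 6  [C₁.env * 3 - 9]
10. n8.key = true  [C₀.env > 5]
11. n9.key = false  [C.key == false]
12. n10.acc = false  [terminal]
13. n9.hot = "zw"  ["zw"]
14. n9.off = 18  [18]
15. n9.env = 19  [19]
16. n11.fin = true  [terminal]
17. n13.cnt = false  [terminal]
18. n14.cnt = false  [terminal]
19. n12.val = true  [d₀.cnt == false]
20. n12.ok = "rm"  ["rm"]
21. n12.lab = 3  [3]
22. n12.lim = true  [d₁.cnt == false]
23. n8.env = -6  [B.off + S.lab - 27]
24. n2.hot = "ku"  ["ku"]
25. n2.off = 12  [(if B.key then C₁.env else C₀.env) + 18]
26. n2.env = 6  [C₀.env * 3 - 12]
27. n0.val = true  [B.off > 11]
28. n0.ok = "kv"  ["kv"]
29. n0.lab = 0  [B.env - 6]
30. n0.lim = false  [d.cnt == false]

0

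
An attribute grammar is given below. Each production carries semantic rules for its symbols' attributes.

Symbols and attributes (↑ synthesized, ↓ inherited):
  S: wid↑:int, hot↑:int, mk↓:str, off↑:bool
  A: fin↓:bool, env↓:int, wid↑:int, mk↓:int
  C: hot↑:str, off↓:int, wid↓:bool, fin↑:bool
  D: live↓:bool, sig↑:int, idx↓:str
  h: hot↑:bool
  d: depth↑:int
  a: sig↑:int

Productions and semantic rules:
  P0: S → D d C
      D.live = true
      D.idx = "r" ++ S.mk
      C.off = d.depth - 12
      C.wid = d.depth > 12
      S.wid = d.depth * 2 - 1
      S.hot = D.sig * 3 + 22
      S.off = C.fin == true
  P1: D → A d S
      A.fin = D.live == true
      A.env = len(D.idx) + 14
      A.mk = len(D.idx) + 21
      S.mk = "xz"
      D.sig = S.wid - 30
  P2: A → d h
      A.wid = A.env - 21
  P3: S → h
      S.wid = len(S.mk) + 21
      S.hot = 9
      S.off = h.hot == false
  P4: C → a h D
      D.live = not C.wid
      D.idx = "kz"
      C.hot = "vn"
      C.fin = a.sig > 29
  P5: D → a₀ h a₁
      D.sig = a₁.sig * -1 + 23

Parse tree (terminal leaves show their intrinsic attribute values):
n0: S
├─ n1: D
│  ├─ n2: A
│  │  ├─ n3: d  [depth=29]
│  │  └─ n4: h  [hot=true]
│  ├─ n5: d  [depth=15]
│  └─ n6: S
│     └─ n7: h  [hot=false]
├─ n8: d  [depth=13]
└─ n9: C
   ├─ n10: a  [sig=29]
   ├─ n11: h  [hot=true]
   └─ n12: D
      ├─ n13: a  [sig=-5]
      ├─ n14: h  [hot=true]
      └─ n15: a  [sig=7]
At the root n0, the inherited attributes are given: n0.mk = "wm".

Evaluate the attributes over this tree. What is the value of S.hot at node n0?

1. n0.mk = "wm"  [given at root]
2. n1.live = true  [true]
3. n1.idx = "rwm"  ["r" ++ S.mk]
4. n2.fin = true  [D.live == true]
5. n2.env = 17  [len(D.idx) + 14]
6. n2.mk = 24  [len(D.idx) + 21]
7. n3.depth = 29  [terminal]
8. n4.hot = true  [terminal]
9. n2.wid = -4  [A.env - 21]
10. n5.depth = 15  [terminal]
11. n6.mk = "xz"  ["xz"]
12. n7.hot = false  [terminal]
13. n6.wid = 23  [len(S.mk) + 21]
14. n6.hot = 9  [9]
15. n6.off = true  [h.hot == false]
16. n1.sig = -7  [S.wid - 30]
17. n8.depth = 13  [terminal]
18. n9.off = 1  [d.depth - 12]
19. n9.wid = true  [d.depth > 12]
20. n10.sig = 29  [terminal]
21. n11.hot = true  [terminal]
22. n12.live = false  [not C.wid]
23. n12.idx = "kz"  ["kz"]
24. n13.sig = -5  [terminal]
25. n14.hot = true  [terminal]
26. n15.sig = 7  [terminal]
27. n12.sig = 16  [a₁.sig * -1 + 23]
28. n9.hot = "vn"  ["vn"]
29. n9.fin = false  [a.sig > 29]
30. n0.wid = 25  [d.depth * 2 - 1]
31. n0.hot = 1  [D.sig * 3 + 22]
32. n0.off = false  [C.fin == true]

1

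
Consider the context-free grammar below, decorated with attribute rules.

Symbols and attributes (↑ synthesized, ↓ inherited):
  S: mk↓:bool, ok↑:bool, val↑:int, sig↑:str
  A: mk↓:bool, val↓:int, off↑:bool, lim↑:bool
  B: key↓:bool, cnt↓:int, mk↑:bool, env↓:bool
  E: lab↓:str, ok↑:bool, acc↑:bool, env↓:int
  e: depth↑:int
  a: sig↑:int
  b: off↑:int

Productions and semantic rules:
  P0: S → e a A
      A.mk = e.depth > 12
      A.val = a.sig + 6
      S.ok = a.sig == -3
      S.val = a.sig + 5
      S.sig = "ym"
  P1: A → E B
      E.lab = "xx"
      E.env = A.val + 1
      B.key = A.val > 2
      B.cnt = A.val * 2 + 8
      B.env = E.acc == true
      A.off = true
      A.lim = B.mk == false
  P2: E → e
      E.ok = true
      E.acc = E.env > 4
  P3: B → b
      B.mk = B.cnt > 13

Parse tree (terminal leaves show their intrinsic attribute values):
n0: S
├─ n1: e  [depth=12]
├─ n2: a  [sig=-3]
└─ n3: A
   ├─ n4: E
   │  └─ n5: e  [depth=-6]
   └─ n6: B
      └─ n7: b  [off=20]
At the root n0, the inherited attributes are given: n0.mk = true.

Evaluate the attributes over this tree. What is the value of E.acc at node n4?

false

1. n0.mk = true  [given at root]
2. n1.depth = 12  [terminal]
3. n2.sig = -3  [terminal]
4. n3.mk = false  [e.depth > 12]
5. n3.val = 3  [a.sig + 6]
6. n4.lab = "xx"  ["xx"]
7. n4.env = 4  [A.val + 1]
8. n5.depth = -6  [terminal]
9. n4.ok = true  [true]
10. n4.acc = false  [E.env > 4]
11. n6.key = true  [A.val > 2]
12. n6.cnt = 14  [A.val * 2 + 8]
13. n6.env = false  [E.acc == true]
14. n7.off = 20  [terminal]
15. n6.mk = true  [B.cnt > 13]
16. n3.off = true  [true]
17. n3.lim = false  [B.mk == false]
18. n0.ok = true  [a.sig == -3]
19. n0.val = 2  [a.sig + 5]
20. n0.sig = "ym"  ["ym"]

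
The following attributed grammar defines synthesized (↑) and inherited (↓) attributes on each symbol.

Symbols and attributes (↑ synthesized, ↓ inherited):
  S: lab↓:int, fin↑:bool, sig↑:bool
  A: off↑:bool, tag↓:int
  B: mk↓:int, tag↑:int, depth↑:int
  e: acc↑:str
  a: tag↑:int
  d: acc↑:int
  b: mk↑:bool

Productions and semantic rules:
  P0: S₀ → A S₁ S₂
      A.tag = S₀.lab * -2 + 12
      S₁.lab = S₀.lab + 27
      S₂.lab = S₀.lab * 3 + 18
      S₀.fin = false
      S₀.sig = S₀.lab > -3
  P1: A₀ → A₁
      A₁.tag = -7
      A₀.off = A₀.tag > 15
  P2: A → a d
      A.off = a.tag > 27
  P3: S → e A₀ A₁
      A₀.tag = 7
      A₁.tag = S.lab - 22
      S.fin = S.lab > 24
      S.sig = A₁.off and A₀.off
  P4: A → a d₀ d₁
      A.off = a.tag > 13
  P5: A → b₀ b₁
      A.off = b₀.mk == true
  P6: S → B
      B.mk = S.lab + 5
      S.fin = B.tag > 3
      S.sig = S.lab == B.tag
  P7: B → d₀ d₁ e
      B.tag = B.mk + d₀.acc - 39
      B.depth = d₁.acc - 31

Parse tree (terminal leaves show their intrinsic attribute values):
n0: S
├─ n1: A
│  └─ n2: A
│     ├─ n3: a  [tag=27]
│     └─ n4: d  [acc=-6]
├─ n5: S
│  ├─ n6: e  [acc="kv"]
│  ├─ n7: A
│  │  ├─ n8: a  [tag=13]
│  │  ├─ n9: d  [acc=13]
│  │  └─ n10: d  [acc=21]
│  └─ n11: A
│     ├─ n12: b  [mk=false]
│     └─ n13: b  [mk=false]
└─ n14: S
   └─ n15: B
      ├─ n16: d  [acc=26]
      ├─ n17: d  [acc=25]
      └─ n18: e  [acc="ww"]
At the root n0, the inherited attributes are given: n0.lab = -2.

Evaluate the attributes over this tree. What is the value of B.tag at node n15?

1. n0.lab = -2  [given at root]
2. n1.tag = 16  [S₀.lab * -2 + 12]
3. n2.tag = -7  [-7]
4. n3.tag = 27  [terminal]
5. n4.acc = -6  [terminal]
6. n2.off = false  [a.tag > 27]
7. n1.off = true  [A₀.tag > 15]
8. n5.lab = 25  [S₀.lab + 27]
9. n6.acc = "kv"  [terminal]
10. n7.tag = 7  [7]
11. n8.tag = 13  [terminal]
12. n9.acc = 13  [terminal]
13. n10.acc = 21  [terminal]
14. n7.off = false  [a.tag > 13]
15. n11.tag = 3  [S.lab - 22]
16. n12.mk = false  [terminal]
17. n13.mk = false  [terminal]
18. n11.off = false  [b₀.mk == true]
19. n5.fin = true  [S.lab > 24]
20. n5.sig = false  [A₁.off and A₀.off]
21. n14.lab = 12  [S₀.lab * 3 + 18]
22. n15.mk = 17  [S.lab + 5]
23. n16.acc = 26  [terminal]
24. n17.acc = 25  [terminal]
25. n18.acc = "ww"  [terminal]
26. n15.tag = 4  [B.mk + d₀.acc - 39]
27. n15.depth = -6  [d₁.acc - 31]
28. n14.fin = true  [B.tag > 3]
29. n14.sig = false  [S.lab == B.tag]
30. n0.fin = false  [false]
31. n0.sig = true  [S₀.lab > -3]

4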